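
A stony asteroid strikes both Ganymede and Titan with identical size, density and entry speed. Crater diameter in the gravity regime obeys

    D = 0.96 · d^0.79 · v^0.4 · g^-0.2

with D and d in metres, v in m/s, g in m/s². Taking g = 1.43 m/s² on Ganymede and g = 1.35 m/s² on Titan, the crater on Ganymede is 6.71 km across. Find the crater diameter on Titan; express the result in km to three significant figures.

D ≈ 6.79 km

All impactor-dependent factors cancel in the ratio, leaving D_Titan/D_Ganymede = (g_Titan/g_Ganymede)^-0.2.
(1.35/1.43)^-0.2 = 0.9441^-0.2 = 1.012
D_Titan = 1.012 × 6.71 km = 6.79 km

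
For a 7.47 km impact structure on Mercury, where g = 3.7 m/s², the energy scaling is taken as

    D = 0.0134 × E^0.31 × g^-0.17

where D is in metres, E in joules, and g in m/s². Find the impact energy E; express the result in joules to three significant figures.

E ≈ 7.04 × 10^18 J

Rearranging: E = [D / (0.0134 · g^-0.17)]^(1/0.31).
D = 7470 m.
g^-0.17 = 3.7^-0.17 = 0.8006
D / (0.0134 × 0.8006) = 7470 / (0.01073) = 6.962 × 10^5
E = (6.962 × 10^5)^3.2258 = 7.039 × 10^18 J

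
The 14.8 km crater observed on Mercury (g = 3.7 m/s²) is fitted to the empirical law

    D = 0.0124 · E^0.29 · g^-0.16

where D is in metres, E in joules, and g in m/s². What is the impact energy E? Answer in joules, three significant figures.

E ≈ 1.85 × 10^21 J

Rearranging: E = [D / (0.0124 · g^-0.16)]^(1/0.29).
D = 14800 m.
g^-0.16 = 3.7^-0.16 = 0.8111
D / (0.0124 × 0.8111) = 14800 / (0.01006) = 1.471 × 10^6
E = (1.471 × 10^6)^3.4483 = 1.853 × 10^21 J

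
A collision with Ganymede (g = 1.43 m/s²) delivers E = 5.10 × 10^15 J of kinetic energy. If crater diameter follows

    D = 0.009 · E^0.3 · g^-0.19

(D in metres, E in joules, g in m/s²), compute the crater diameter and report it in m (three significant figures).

D ≈ 434 m

E^0.3 = (5.10 × 10^15)^0.3 = 5.156 × 10^4
g^-0.19 = 1.43^-0.19 = 0.9343
D = 0.009 × 5.156 × 10^4 × 0.9343 = 433.6 m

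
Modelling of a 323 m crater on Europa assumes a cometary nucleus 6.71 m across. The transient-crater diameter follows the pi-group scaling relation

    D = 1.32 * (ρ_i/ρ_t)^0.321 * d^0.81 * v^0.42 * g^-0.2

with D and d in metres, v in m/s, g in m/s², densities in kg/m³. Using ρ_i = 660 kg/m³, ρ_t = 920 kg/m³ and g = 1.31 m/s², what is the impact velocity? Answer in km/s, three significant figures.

v ≈ 18.2 km/s

Rearranging for v: v = [D / (1.32 · (660/920)^0.321 · 6.71^0.81 · 1.31^-0.2)]^(1/0.42).
(660/920)^0.321 = 0.8989
6.71^0.81 = 4.674
1.31^-0.2 = 0.9474
Denominator = 1.32 × 0.8989 × 4.674 × 0.9474 = 5.254
D / 5.254 = 323 / 5.254 = 61.48
v = 61.48^(1/0.42) = 61.48^2.381 = 18154 m/s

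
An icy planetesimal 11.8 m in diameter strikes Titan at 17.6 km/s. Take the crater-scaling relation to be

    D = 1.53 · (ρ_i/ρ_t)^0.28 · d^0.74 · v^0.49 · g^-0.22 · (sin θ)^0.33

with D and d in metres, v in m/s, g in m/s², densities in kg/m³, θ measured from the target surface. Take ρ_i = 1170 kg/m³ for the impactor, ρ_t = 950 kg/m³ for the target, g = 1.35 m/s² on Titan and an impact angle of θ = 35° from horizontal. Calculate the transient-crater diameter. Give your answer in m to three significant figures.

D ≈ 944 m

In SI units: v = 17600 m/s.
(ρ_i/ρ_t)^0.28 = (1170/950)^0.28 = 1.060
d^0.74 = 11.8^0.74 = 6.211
v^0.49 = 17600^0.49 = 120.3
g^-0.22 = 1.35^-0.22 = 0.9361
(sin 35°)^0.33 = 0.5736^0.33 = 0.8324
D = 1.53 × 1.060 × 6.211 × 120.3 × 0.9361 × 0.8324 = 944.2 m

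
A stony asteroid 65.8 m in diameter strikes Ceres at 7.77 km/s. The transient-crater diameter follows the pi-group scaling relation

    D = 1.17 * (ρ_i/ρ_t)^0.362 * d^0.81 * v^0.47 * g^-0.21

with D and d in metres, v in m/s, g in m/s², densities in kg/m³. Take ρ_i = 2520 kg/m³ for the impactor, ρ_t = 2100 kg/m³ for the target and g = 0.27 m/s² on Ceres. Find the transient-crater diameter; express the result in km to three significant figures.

In SI units: v = 7770 m/s.
(ρ_i/ρ_t)^0.362 = (2520/2100)^0.362 = 1.068
d^0.81 = 65.8^0.81 = 29.70
v^0.47 = 7770^0.47 = 67.37
g^-0.21 = 0.27^-0.21 = 1.316
D = 1.17 × 1.068 × 29.70 × 67.37 × 1.316 = 3290 m
   = 3.290 km

D ≈ 3.29 km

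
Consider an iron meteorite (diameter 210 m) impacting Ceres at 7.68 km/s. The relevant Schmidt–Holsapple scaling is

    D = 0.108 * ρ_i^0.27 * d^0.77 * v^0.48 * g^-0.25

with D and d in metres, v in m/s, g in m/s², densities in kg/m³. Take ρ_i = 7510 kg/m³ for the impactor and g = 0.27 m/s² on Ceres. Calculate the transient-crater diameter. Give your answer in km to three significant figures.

D ≈ 7.50 km

In SI units: v = 7680 m/s.
ρ_i^0.27 = 7510^0.27 = 11.13
d^0.77 = 210^0.77 = 61.39
v^0.48 = 7680^0.48 = 73.28
g^-0.25 = 0.27^-0.25 = 1.387
D = 0.108 × 11.13 × 61.39 × 73.28 × 1.387 = 7500 m
   = 7.500 km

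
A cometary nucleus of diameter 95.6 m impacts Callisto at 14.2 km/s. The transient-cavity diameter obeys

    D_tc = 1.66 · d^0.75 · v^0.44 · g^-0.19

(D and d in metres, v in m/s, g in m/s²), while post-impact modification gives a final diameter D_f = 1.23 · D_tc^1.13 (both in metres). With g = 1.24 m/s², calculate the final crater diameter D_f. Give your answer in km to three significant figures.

D_f ≈ 11.5 km

v = 14200 m/s.
d^0.75 = 95.6^0.75 = 30.57
v^0.44 = 14200^0.44 = 67.14
g^-0.19 = 1.24^-0.19 = 0.9600
D_tc = 1.66 × 30.57 × 67.14 × 0.9600 = 3271 m
D_f = 1.23 × (3271)^1.13 = 11521 m
     = 11.52 km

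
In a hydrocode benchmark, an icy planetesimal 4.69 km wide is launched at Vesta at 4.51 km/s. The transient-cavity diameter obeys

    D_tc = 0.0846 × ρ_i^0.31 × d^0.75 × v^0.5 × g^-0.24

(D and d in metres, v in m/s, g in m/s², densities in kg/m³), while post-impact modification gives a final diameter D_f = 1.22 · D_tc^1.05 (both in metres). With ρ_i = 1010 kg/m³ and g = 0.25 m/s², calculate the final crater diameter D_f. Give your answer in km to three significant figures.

D_f ≈ 79.3 km

In SI: d = 4690 m, v = 4510 m/s.
ρ_i^0.31 = 1010^0.31 = 8.538
d^0.75 = 4690^0.75 = 566.7
v^0.5 = 4510^0.5 = 67.16
g^-0.24 = 0.25^-0.24 = 1.395
D_tc = 0.0846 × 8.538 × 566.7 × 67.16 × 1.395 = 38350 m
D_f = 1.22 × (38350)^1.05 = 79307 m
     = 79.31 km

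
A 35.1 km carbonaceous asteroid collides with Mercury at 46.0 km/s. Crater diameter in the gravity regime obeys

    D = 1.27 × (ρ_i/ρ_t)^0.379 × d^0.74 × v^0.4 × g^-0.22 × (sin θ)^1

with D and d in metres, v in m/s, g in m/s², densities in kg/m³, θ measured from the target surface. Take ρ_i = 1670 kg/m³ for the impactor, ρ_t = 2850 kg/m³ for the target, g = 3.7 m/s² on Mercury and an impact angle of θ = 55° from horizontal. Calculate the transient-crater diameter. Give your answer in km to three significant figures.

D ≈ 108 km

In SI units: d = 35100 m, v = 46000 m/s.
(ρ_i/ρ_t)^0.379 = (1670/2850)^0.379 = 0.8166
d^0.74 = 35100^0.74 = 2310
v^0.4 = 46000^0.4 = 73.30
g^-0.22 = 3.7^-0.22 = 0.7499
(sin 55°)^1 = 0.8192^1 = 0.8192
D = 1.27 × 0.8166 × 2310 × 73.30 × 0.7499 × 0.8192 = 1.079 × 10^5 m
   = 107.9 km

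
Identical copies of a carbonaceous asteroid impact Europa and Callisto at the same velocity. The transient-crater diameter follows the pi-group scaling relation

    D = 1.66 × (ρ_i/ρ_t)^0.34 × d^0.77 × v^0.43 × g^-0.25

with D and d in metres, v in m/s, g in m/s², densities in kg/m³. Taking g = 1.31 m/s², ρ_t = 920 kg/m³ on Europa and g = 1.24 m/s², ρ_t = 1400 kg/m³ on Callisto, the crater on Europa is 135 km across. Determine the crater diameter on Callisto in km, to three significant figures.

D ≈ 119 km

The impactor-only factors (d, v, ρ_i) cancel in the ratio, leaving D_Callisto/D_Europa = (g_Callisto/g_Europa)^-0.25 · (ρ_t,Europa/ρ_t,Callisto)^0.34.
(1.24/1.31)^-0.25 = 0.9466^-0.25 = 1.014
(920/1400)^0.34 = 0.6571^0.34 = 0.8670
Ratio = 1.014 × 0.8670 = 0.8791
D_Callisto = 0.8791 × 135 km = 119 km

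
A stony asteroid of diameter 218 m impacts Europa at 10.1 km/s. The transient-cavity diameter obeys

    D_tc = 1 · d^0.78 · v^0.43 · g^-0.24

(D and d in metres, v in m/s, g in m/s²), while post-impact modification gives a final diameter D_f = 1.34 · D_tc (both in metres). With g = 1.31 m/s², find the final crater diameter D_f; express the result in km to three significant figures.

D_f ≈ 4.41 km

v = 10100 m/s.
d^0.78 = 218^0.78 = 66.68
v^0.43 = 10100^0.43 = 52.71
g^-0.24 = 1.31^-0.24 = 0.9372
D_tc = 1 × 66.68 × 52.71 × 0.9372 = 3294 m
D_f = 1.34 × 3294 = 4414 m
     = 4.414 km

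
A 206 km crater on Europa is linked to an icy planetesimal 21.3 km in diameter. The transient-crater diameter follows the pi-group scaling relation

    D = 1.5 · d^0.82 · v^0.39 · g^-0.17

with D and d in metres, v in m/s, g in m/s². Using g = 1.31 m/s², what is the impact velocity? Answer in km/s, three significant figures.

Rearranging for v: v = [D / (1.5 · 21300^0.82 · 1.31^-0.17)]^(1/0.39).
D = 206000 m.
21300^0.82 = 3542
1.31^-0.17 = 0.9551
Denominator = 1.5 × 3542 × 0.9551 = 5074
D / 5074 = 206000 / 5074 = 40.60
v = 40.60^(1/0.39) = 40.60^2.5641 = 13317 m/s

v ≈ 13.3 km/s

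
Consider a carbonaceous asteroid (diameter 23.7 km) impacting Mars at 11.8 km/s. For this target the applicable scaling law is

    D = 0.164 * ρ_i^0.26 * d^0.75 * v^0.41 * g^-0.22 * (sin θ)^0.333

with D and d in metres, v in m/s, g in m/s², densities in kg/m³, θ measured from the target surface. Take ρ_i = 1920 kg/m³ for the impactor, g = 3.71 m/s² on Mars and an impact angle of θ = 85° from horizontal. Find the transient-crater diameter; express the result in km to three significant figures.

D ≈ 78.2 km

In SI units: d = 23700 m, v = 11800 m/s.
ρ_i^0.26 = 1920^0.26 = 7.139
d^0.75 = 23700^0.75 = 1910
v^0.41 = 11800^0.41 = 46.72
g^-0.22 = 3.71^-0.22 = 0.7494
(sin 85°)^0.333 = 0.9962^0.333 = 0.9987
D = 0.164 × 7.139 × 1910 × 46.72 × 0.7494 × 0.9987 = 78193 m
   = 78.19 km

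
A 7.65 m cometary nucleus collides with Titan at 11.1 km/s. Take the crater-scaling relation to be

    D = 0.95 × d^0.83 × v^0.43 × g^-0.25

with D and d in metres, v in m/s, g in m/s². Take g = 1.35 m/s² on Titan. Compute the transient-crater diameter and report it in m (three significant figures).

In SI units: v = 11100 m/s.
d^0.83 = 7.65^0.83 = 5.413
v^0.43 = 11100^0.43 = 54.89
g^-0.25 = 1.35^-0.25 = 0.9277
D = 0.95 × 5.413 × 54.89 × 0.9277 = 261.9 m

D ≈ 262 m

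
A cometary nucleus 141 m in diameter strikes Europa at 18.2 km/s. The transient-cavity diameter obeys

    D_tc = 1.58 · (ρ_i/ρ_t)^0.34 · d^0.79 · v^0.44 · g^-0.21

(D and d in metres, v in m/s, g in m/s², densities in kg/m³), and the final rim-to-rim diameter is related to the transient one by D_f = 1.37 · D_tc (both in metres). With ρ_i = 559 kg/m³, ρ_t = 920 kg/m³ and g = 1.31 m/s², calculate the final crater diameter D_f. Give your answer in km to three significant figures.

v = 18200 m/s.
(ρ_i/ρ_t)^0.34 = (559/920)^0.34 = 0.8442
d^0.79 = 141^0.79 = 49.88
v^0.44 = 18200^0.44 = 74.89
g^-0.21 = 1.31^-0.21 = 0.9449
D_tc = 1.58 × 0.8442 × 49.88 × 74.89 × 0.9449 = 4708 m
D_f = 1.37 × 4708 = 6450 m
     = 6.450 km

D_f ≈ 6.45 km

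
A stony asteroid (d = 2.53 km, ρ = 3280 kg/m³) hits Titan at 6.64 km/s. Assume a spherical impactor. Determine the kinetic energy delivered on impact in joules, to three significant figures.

d = 2530 m; v = 6640 m/s.
Mass m = (π/6) ρ d³ = (π/6) × 3280 × (2530)³ = 2.781 × 10^13 kg
E = ½ m v² = 0.5 × 2.781 × 10^13 × (6640)² = 6.131 × 10^20 J

E ≈ 6.13 × 10^20 J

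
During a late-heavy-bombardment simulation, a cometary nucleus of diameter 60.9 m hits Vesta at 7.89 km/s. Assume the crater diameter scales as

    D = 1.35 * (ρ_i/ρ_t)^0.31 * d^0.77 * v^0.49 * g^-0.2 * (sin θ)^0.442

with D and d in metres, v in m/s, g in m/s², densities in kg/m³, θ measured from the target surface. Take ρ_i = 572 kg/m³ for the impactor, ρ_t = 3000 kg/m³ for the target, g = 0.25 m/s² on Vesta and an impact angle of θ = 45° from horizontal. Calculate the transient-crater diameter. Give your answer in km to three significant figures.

In SI units: v = 7890 m/s.
(ρ_i/ρ_t)^0.31 = (572/3000)^0.31 = 0.5983
d^0.77 = 60.9^0.77 = 23.67
v^0.49 = 7890^0.49 = 81.20
g^-0.2 = 0.25^-0.2 = 1.320
(sin 45°)^0.442 = 0.7071^0.442 = 0.8580
D = 1.35 × 0.5983 × 23.67 × 81.20 × 1.320 × 0.8580 = 1758 m
   = 1.758 km

D ≈ 1.76 km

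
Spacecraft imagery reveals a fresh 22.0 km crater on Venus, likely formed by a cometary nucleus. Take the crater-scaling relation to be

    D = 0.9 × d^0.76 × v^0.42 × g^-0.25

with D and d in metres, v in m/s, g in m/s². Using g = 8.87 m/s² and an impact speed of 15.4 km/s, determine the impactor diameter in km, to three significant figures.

Rearranging for d: d = [D / (0.9 · 15400^0.42 · 8.87^-0.25)]^(1/0.76).
D = 22000 m.
15400^0.42 = 57.38
8.87^-0.25 = 0.5795
Denominator = 0.9 × 57.38 × 0.5795 = 29.93
D / 29.93 = 22000 / 29.93 = 735.0
d = 735.0^(1/0.76) = 735.0^1.3158 = 5908 m

d ≈ 5.91 km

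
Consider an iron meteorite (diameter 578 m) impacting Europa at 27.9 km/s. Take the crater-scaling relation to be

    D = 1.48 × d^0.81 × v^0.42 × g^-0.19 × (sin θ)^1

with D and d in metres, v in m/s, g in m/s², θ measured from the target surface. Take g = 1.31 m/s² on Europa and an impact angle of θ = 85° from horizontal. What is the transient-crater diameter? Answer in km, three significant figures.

In SI units: v = 27900 m/s.
d^0.81 = 578^0.81 = 172.6
v^0.42 = 27900^0.42 = 73.65
g^-0.19 = 1.31^-0.19 = 0.9500
(sin 85°)^1 = 0.9962^1 = 0.9962
D = 1.48 × 172.6 × 73.65 × 0.9500 × 0.9962 = 17805 m
   = 17.81 km

D ≈ 17.8 km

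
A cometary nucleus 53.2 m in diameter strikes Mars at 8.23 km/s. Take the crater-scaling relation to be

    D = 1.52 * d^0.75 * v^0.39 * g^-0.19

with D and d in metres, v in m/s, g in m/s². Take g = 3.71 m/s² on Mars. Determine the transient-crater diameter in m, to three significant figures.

D ≈ 785 m

In SI units: v = 8230 m/s.
d^0.75 = 53.2^0.75 = 19.70
v^0.39 = 8230^0.39 = 33.65
g^-0.19 = 3.71^-0.19 = 0.7795
D = 1.52 × 19.70 × 33.65 × 0.7795 = 785.4 m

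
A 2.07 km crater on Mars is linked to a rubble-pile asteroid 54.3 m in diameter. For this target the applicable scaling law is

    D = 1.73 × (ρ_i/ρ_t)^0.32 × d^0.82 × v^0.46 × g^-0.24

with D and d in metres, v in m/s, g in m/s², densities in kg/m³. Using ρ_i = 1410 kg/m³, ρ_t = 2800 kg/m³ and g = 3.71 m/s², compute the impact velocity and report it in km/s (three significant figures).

Rearranging for v: v = [D / (1.73 · (1410/2800)^0.32 · 54.3^0.82 · 3.71^-0.24)]^(1/0.46).
D = 2070 m.
(1410/2800)^0.32 = 0.8029
54.3^0.82 = 26.46
3.71^-0.24 = 0.7300
Denominator = 1.73 × 0.8029 × 26.46 × 0.7300 = 26.83
D / 26.83 = 2070 / 26.83 = 77.15
v = 77.15^(1/0.46) = 77.15^2.1739 = 12673 m/s

v ≈ 12.7 km/s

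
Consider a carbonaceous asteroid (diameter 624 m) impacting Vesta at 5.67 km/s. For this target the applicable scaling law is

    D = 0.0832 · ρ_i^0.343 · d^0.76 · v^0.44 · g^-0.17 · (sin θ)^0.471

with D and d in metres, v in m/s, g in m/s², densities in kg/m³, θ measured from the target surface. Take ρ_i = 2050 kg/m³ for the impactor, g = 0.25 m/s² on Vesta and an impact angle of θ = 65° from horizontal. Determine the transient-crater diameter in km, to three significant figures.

D ≈ 8.21 km

In SI units: v = 5670 m/s.
ρ_i^0.343 = 2050^0.343 = 13.68
d^0.76 = 624^0.76 = 133.1
v^0.44 = 5670^0.44 = 44.83
g^-0.17 = 0.25^-0.17 = 1.266
(sin 65°)^0.471 = 0.9063^0.471 = 0.9547
D = 0.0832 × 13.68 × 133.1 × 44.83 × 1.266 × 0.9547 = 8208 m
   = 8.208 km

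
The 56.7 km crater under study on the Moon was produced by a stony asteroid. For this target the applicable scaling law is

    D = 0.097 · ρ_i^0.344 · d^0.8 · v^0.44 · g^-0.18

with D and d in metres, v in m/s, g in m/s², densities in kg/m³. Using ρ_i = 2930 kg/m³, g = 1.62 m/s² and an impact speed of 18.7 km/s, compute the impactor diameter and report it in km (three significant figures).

d ≈ 2.60 km

Rearranging for d: d = [D / (0.097 · 2930^0.344 · 18700^0.44 · 1.62^-0.18)]^(1/0.8).
D = 56700 m.
2930^0.344 = 15.58
18700^0.44 = 75.79
1.62^-0.18 = 0.9168
Denominator = 0.097 × 15.58 × 75.79 × 0.9168 = 105.0
D / 105.0 = 56700 / 105.0 = 540.0
d = 540.0^(1/0.8) = 540.0^1.25 = 2603 m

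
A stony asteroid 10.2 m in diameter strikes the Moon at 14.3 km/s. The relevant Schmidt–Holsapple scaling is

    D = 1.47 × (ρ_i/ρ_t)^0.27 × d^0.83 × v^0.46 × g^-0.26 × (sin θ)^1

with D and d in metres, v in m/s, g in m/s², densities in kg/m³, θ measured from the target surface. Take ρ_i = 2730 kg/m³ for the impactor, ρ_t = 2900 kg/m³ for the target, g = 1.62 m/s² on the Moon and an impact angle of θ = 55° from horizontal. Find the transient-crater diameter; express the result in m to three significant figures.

In SI units: v = 14300 m/s.
(ρ_i/ρ_t)^0.27 = (2730/2900)^0.27 = 0.9838
d^0.83 = 10.2^0.83 = 6.873
v^0.46 = 14300^0.46 = 81.56
g^-0.26 = 1.62^-0.26 = 0.8821
(sin 55°)^1 = 0.8192^1 = 0.8192
D = 1.47 × 0.9838 × 6.873 × 81.56 × 0.8821 × 0.8192 = 585.8 m

D ≈ 586 m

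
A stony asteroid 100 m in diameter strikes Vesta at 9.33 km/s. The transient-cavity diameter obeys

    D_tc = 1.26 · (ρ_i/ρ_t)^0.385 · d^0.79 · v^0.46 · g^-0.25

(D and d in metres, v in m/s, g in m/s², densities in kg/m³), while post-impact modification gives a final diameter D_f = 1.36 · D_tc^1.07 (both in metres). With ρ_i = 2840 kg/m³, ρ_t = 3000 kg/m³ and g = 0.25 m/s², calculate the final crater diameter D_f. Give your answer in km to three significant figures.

D_f ≈ 10.9 km

v = 9330 m/s.
(ρ_i/ρ_t)^0.385 = (2840/3000)^0.385 = 0.9791
d^0.79 = 100^0.79 = 38.02
v^0.46 = 9330^0.46 = 67.01
g^-0.25 = 0.25^-0.25 = 1.414
D_tc = 1.26 × 0.9791 × 38.02 × 67.01 × 1.414 = 4444 m
D_f = 1.36 × (4444)^1.07 = 10881 m
     = 10.88 km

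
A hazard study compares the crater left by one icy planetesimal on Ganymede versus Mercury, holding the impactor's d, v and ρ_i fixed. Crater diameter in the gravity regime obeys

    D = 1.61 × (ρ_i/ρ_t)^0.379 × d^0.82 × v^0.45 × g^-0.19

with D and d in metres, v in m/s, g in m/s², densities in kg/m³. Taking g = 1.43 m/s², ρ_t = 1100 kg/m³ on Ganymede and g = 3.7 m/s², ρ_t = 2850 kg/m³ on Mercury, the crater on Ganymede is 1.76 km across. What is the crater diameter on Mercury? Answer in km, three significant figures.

The impactor-only factors (d, v, ρ_i) cancel in the ratio, leaving D_Mercury/D_Ganymede = (g_Mercury/g_Ganymede)^-0.19 · (ρ_t,Ganymede/ρ_t,Mercury)^0.379.
(3.7/1.43)^-0.19 = 2.587^-0.19 = 0.8348
(1100/2850)^0.379 = 0.3860^0.379 = 0.6971
Ratio = 0.8348 × 0.6971 = 0.5819
D_Mercury = 0.5819 × 1.76 km = 1.02 km

D ≈ 1.02 km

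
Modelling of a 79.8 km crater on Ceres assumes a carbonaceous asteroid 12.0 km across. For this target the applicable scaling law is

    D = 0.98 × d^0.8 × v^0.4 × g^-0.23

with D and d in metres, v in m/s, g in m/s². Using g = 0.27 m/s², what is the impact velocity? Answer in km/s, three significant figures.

Rearranging for v: v = [D / (0.98 · 12000^0.8 · 0.27^-0.23)]^(1/0.4).
D = 79800 m.
12000^0.8 = 1834
0.27^-0.23 = 1.351
Denominator = 0.98 × 1834 × 1.351 = 2428
D / 2428 = 79800 / 2428 = 32.87
v = 32.87^(1/0.4) = 32.87^2.5 = 6194 m/s

v ≈ 6.19 km/s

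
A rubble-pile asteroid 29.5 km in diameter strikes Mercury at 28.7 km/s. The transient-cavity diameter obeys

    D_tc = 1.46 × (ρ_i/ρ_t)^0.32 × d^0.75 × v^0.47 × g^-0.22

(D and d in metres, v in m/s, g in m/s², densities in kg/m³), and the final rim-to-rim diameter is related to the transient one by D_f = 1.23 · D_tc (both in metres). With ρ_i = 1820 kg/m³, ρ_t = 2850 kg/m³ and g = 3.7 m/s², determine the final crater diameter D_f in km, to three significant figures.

In SI: d = 29500 m, v = 28700 m/s.
(ρ_i/ρ_t)^0.32 = (1820/2850)^0.32 = 0.8663
d^0.75 = 29500^0.75 = 2251
v^0.47 = 28700^0.47 = 124.5
g^-0.22 = 3.7^-0.22 = 0.7499
D_tc = 1.46 × 0.8663 × 2251 × 124.5 × 0.7499 = 2.658 × 10^5 m
D_f = 1.23 × 2.658 × 10^5 = 3.269 × 10^5 m
     = 326.9 km

D_f ≈ 327 km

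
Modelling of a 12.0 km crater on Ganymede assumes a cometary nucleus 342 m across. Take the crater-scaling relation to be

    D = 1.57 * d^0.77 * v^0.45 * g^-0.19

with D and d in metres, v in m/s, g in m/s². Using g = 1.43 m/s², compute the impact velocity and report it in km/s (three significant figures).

Rearranging for v: v = [D / (1.57 · 342^0.77 · 1.43^-0.19)]^(1/0.45).
D = 12000 m.
342^0.77 = 89.37
1.43^-0.19 = 0.9343
Denominator = 1.57 × 89.37 × 0.9343 = 131.1
D / 131.1 = 12000 / 131.1 = 91.53
v = 91.53^(1/0.45) = 91.53^2.2222 = 22855 m/s

v ≈ 22.9 km/s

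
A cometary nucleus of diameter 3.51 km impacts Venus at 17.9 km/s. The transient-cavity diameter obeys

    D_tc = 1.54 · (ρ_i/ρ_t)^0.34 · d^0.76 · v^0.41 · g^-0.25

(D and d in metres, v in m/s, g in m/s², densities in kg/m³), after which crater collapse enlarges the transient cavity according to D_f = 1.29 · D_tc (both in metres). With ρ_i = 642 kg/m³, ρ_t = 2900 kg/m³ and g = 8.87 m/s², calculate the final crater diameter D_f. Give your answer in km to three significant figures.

In SI: d = 3510 m, v = 17900 m/s.
(ρ_i/ρ_t)^0.34 = (642/2900)^0.34 = 0.5989
d^0.76 = 3510^0.76 = 494.8
v^0.41 = 17900^0.41 = 55.42
g^-0.25 = 8.87^-0.25 = 0.5795
D_tc = 1.54 × 0.5989 × 494.8 × 55.42 × 0.5795 = 14660 m
D_f = 1.29 × 14660 = 18911 m
     = 18.91 km

D_f ≈ 18.9 km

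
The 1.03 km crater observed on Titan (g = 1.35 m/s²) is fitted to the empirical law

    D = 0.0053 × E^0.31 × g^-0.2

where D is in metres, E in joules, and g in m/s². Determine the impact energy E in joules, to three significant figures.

Rearranging: E = [D / (0.0053 · g^-0.2)]^(1/0.31).
D = 1030 m.
g^-0.2 = 1.35^-0.2 = 0.9417
D / (0.0053 × 0.9417) = 1030 / (4.991 × 10^-3) = 2.064 × 10^5
E = (2.064 × 10^5)^3.2258 = 1.394 × 10^17 J

E ≈ 1.39 × 10^17 J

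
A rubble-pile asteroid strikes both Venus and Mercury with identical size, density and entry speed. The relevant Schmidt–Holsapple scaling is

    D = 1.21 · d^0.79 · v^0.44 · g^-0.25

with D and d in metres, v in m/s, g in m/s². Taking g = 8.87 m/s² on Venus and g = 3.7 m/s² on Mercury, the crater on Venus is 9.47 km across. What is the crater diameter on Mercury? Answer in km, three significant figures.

All impactor-dependent factors cancel in the ratio, leaving D_Mercury/D_Venus = (g_Mercury/g_Venus)^-0.25.
(3.7/8.87)^-0.25 = 0.4171^-0.25 = 1.244
D_Mercury = 1.244 × 9.47 km = 11.8 km

D ≈ 11.8 km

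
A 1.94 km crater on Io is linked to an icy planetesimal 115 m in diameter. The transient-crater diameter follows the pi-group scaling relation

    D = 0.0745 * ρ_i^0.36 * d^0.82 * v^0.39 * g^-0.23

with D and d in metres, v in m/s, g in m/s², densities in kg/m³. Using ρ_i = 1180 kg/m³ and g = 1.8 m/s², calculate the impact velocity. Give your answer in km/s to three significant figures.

v ≈ 20.2 km/s

Rearranging for v: v = [D / (0.0745 · 1180^0.36 · 115^0.82 · 1.8^-0.23)]^(1/0.39).
D = 1940 m.
1180^0.36 = 12.76
115^0.82 = 48.95
1.8^-0.23 = 0.8735
Denominator = 0.0745 × 12.76 × 48.95 × 0.8735 = 40.65
D / 40.65 = 1940 / 40.65 = 47.72
v = 47.72^(1/0.39) = 47.72^2.5641 = 20154 m/s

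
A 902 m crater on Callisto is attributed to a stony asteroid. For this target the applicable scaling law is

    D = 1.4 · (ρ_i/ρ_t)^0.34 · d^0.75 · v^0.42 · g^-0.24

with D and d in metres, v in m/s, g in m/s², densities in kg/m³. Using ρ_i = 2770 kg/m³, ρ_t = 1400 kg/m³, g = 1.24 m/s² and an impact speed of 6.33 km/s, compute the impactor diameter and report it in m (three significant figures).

Rearranging for d: d = [D / (1.4 · (2770/1400)^0.34 · 6330^0.42 · 1.24^-0.24)]^(1/0.75).
(2770/1400)^0.34 = 1.261
6330^0.42 = 39.50
1.24^-0.24 = 0.9497
Denominator = 1.4 × 1.261 × 39.50 × 0.9497 = 66.23
D / 66.23 = 902 / 66.23 = 13.62
d = 13.62^(1/0.75) = 13.62^1.3333 = 32.52 m

d ≈ 32.5 m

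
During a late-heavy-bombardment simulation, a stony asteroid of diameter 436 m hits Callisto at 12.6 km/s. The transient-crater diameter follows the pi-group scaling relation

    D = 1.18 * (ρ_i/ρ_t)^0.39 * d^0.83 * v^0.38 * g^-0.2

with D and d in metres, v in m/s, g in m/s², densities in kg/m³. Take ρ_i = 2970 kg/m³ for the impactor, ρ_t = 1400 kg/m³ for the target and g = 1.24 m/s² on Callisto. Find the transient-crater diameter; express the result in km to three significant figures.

D ≈ 8.50 km

In SI units: v = 12600 m/s.
(ρ_i/ρ_t)^0.39 = (2970/1400)^0.39 = 1.341
d^0.83 = 436^0.83 = 155.2
v^0.38 = 12600^0.38 = 36.15
g^-0.2 = 1.24^-0.2 = 0.9579
D = 1.18 × 1.341 × 155.2 × 36.15 × 0.9579 = 8504 m
   = 8.504 km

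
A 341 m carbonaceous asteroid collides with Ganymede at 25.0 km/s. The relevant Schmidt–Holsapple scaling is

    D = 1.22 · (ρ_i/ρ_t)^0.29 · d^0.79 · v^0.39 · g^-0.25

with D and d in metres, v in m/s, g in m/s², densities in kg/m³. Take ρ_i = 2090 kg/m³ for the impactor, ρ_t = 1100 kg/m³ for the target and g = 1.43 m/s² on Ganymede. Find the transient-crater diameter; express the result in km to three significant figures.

In SI units: v = 25000 m/s.
(ρ_i/ρ_t)^0.29 = (2090/1100)^0.29 = 1.205
d^0.79 = 341^0.79 = 100.2
v^0.39 = 25000^0.39 = 51.90
g^-0.25 = 1.43^-0.25 = 0.9145
D = 1.22 × 1.205 × 100.2 × 51.90 × 0.9145 = 6991 m
   = 6.991 km

D ≈ 6.99 km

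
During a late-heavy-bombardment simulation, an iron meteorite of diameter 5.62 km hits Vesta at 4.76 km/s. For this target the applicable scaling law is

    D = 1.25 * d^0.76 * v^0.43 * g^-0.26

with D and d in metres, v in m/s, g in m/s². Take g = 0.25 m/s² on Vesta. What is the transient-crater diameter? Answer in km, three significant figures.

D ≈ 48.4 km

In SI units: d = 5620 m, v = 4760 m/s.
d^0.76 = 5620^0.76 = 707.6
v^0.43 = 4760^0.43 = 38.14
g^-0.26 = 0.25^-0.26 = 1.434
D = 1.25 × 707.6 × 38.14 × 1.434 = 48376 m
   = 48.38 km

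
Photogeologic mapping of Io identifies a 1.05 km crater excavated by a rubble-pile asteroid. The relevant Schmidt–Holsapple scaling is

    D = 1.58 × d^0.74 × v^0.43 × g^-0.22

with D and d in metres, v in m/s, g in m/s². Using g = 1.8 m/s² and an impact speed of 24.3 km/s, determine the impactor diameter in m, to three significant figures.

Rearranging for d: d = [D / (1.58 · 24300^0.43 · 1.8^-0.22)]^(1/0.74).
D = 1050 m.
24300^0.43 = 76.88
1.8^-0.22 = 0.8787
Denominator = 1.58 × 76.88 × 0.8787 = 106.7
D / 106.7 = 1050 / 106.7 = 9.841
d = 9.841^(1/0.74) = 9.841^1.3514 = 21.98 m

d ≈ 22.0 m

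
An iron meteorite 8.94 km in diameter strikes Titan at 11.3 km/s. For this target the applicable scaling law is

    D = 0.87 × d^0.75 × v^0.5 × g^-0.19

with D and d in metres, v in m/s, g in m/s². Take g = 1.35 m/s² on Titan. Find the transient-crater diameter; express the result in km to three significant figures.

D ≈ 80.3 km

In SI units: d = 8940 m, v = 11300 m/s.
d^0.75 = 8940^0.75 = 919.4
v^0.5 = 11300^0.5 = 106.3
g^-0.19 = 1.35^-0.19 = 0.9446
D = 0.87 × 919.4 × 106.3 × 0.9446 = 80317 m
   = 80.32 km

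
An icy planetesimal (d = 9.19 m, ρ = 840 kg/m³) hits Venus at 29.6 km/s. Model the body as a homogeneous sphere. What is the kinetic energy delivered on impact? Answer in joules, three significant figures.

E ≈ 1.50 × 10^14 J

v = 29600 m/s.
Mass m = (π/6) ρ d³ = (π/6) × 840 × (9.19)³ = 3.414 × 10^5 kg
E = ½ m v² = 0.5 × 3.414 × 10^5 × (29600)² = 1.496 × 10^14 J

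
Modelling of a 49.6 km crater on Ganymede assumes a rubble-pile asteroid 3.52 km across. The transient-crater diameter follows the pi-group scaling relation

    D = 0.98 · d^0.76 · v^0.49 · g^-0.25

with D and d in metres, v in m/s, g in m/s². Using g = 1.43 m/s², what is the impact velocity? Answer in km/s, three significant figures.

v ≈ 15.1 km/s

Rearranging for v: v = [D / (0.98 · 3520^0.76 · 1.43^-0.25)]^(1/0.49).
D = 49600 m.
3520^0.76 = 495.9
1.43^-0.25 = 0.9145
Denominator = 0.98 × 495.9 × 0.9145 = 444.4
D / 444.4 = 49600 / 444.4 = 111.6
v = 111.6^(1/0.49) = 111.6^2.0408 = 15096 m/s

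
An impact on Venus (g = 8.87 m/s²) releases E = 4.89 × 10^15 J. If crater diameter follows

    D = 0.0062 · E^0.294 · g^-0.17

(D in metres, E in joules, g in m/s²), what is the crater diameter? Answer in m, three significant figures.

D ≈ 175 m

E^0.294 = (4.89 × 10^15)^0.294 = 4.099 × 10^4
g^-0.17 = 8.87^-0.17 = 0.6900
D = 0.0062 × 4.099 × 10^4 × 0.6900 = 175.4 m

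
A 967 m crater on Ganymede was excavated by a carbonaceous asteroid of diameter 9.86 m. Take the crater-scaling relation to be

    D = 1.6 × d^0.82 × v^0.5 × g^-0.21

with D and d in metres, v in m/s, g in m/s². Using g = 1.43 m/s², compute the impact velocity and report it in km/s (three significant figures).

v ≈ 9.95 km/s

Rearranging for v: v = [D / (1.6 · 9.86^0.82 · 1.43^-0.21)]^(1/0.5).
9.86^0.82 = 6.531
1.43^-0.21 = 0.9276
Denominator = 1.6 × 6.531 × 0.9276 = 9.693
D / 9.693 = 967 / 9.693 = 99.76
v = 99.76^(1/0.5) = 99.76^2 = 9952 m/s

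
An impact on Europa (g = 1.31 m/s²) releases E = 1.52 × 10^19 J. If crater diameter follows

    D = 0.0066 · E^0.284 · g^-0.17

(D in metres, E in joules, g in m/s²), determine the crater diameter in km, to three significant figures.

D ≈ 1.77 km

E^0.284 = (1.52 × 10^19)^0.284 = 2.803 × 10^5
g^-0.17 = 1.31^-0.17 = 0.9551
D = 0.0066 × 2.803 × 10^5 × 0.9551 = 1767 m
   = 1.767 km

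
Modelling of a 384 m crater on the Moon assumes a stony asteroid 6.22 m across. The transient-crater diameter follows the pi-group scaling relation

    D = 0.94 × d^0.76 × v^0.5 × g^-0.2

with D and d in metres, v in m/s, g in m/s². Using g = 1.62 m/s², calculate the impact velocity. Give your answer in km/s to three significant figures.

Rearranging for v: v = [D / (0.94 · 6.22^0.76 · 1.62^-0.2)]^(1/0.5).
6.22^0.76 = 4.011
1.62^-0.2 = 0.9080
Denominator = 0.94 × 4.011 × 0.9080 = 3.423
D / 3.423 = 384 / 3.423 = 112.2
v = 112.2^(1/0.5) = 112.2^2 = 12589 m/s

v ≈ 12.6 km/s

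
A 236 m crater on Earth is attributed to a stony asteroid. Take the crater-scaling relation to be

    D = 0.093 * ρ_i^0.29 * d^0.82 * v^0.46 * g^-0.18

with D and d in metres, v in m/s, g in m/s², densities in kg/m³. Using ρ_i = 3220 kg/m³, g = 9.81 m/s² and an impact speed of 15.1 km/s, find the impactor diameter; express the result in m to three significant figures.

d ≈ 6.09 m

Rearranging for d: d = [D / (0.093 · 3220^0.29 · 15100^0.46 · 9.81^-0.18)]^(1/0.82).
3220^0.29 = 10.41
15100^0.46 = 83.62
9.81^-0.18 = 0.6630
Denominator = 0.093 × 10.41 × 83.62 × 0.6630 = 53.67
D / 53.67 = 236 / 53.67 = 4.397
d = 4.397^(1/0.82) = 4.397^1.2195 = 6.086 m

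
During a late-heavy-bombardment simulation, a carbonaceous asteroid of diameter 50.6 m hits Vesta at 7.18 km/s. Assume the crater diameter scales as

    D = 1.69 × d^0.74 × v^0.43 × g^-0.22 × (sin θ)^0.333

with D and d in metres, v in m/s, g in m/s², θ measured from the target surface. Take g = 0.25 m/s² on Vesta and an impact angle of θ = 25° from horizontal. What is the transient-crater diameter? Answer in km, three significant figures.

D ≈ 1.43 km

In SI units: v = 7180 m/s.
d^0.74 = 50.6^0.74 = 18.24
v^0.43 = 7180^0.43 = 45.51
g^-0.22 = 0.25^-0.22 = 1.357
(sin 25°)^0.333 = 0.4226^0.333 = 0.7506
D = 1.69 × 18.24 × 45.51 × 1.357 × 0.7506 = 1429 m
   = 1.429 km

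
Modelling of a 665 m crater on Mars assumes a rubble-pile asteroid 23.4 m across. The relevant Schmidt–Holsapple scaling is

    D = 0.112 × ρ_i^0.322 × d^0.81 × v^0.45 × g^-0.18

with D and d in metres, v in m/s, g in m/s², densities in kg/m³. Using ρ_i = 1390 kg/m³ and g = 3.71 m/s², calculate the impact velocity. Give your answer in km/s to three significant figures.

v ≈ 7.94 km/s

Rearranging for v: v = [D / (0.112 · 1390^0.322 · 23.4^0.81 · 3.71^-0.18)]^(1/0.45).
1390^0.322 = 10.28
23.4^0.81 = 12.85
3.71^-0.18 = 0.7898
Denominator = 0.112 × 10.28 × 12.85 × 0.7898 = 11.69
D / 11.69 = 665 / 11.69 = 56.89
v = 56.89^(1/0.45) = 56.89^2.2222 = 7944 m/s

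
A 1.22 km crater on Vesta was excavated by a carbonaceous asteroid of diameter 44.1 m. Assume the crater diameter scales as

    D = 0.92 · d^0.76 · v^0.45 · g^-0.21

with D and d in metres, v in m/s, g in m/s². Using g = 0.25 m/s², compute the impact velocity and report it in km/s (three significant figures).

Rearranging for v: v = [D / (0.92 · 44.1^0.76 · 0.25^-0.21)]^(1/0.45).
D = 1220 m.
44.1^0.76 = 17.77
0.25^-0.21 = 1.338
Denominator = 0.92 × 17.77 × 1.338 = 21.87
D / 21.87 = 1220 / 21.87 = 55.78
v = 55.78^(1/0.45) = 55.78^2.2222 = 7604 m/s

v ≈ 7.60 km/s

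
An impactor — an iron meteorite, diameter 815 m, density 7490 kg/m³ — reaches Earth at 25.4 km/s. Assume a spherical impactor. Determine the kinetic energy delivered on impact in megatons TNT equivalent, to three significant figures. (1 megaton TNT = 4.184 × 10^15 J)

E ≈ 1.64 × 10^5 Mt TNT

v = 25400 m/s.
Mass m = (π/6) ρ d³ = (π/6) × 7490 × (815)³ = 2.123 × 10^12 kg
E = ½ m v² = 0.5 × 2.123 × 10^12 × (25400)² = 6.848 × 10^20 J
   = 6.848 × 10^20 / 4.184×10^15 = 1.637 × 10^5 Mt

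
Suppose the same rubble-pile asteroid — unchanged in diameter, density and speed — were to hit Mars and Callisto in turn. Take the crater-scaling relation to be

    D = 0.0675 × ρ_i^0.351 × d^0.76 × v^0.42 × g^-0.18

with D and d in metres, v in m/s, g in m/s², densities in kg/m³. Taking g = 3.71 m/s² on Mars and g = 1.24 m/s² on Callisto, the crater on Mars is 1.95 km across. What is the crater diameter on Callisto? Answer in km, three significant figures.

All impactor-dependent factors cancel in the ratio, leaving D_Callisto/D_Mars = (g_Callisto/g_Mars)^-0.18.
(1.24/3.71)^-0.18 = 0.3342^-0.18 = 1.218
D_Callisto = 1.218 × 1.95 km = 2.38 km

D ≈ 2.38 km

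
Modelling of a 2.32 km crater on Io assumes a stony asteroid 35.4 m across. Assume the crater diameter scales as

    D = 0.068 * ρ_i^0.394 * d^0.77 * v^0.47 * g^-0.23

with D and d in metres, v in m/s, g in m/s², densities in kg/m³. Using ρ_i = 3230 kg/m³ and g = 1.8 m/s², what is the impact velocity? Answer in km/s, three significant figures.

Rearranging for v: v = [D / (0.068 · 3230^0.394 · 35.4^0.77 · 1.8^-0.23)]^(1/0.47).
D = 2320 m.
3230^0.394 = 24.13
35.4^0.77 = 15.59
1.8^-0.23 = 0.8735
Denominator = 0.068 × 24.13 × 15.59 × 0.8735 = 22.34
D / 22.34 = 2320 / 22.34 = 103.8
v = 103.8^(1/0.47) = 103.8^2.1277 = 19492 m/s

v ≈ 19.5 km/s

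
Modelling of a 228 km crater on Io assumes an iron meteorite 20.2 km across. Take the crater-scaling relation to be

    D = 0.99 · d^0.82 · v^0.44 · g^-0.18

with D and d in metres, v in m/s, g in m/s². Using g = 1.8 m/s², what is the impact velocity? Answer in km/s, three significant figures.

v ≈ 18.5 km/s

Rearranging for v: v = [D / (0.99 · 20200^0.82 · 1.8^-0.18)]^(1/0.44).
D = 228000 m.
20200^0.82 = 3391
1.8^-0.18 = 0.8996
Denominator = 0.99 × 3391 × 0.8996 = 3020
D / 3020 = 228000 / 3020 = 75.50
v = 75.50^(1/0.44) = 75.50^2.2727 = 18536 m/s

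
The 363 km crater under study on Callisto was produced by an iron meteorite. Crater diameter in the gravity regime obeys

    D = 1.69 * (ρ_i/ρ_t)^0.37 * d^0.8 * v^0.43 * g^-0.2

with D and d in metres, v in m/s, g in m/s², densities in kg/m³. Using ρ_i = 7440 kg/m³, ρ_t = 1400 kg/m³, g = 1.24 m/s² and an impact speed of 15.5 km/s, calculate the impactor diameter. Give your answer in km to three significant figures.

d ≈ 12.6 km

Rearranging for d: d = [D / (1.69 · (7440/1400)^0.37 · 15500^0.43 · 1.24^-0.2)]^(1/0.8).
D = 363000 m.
(7440/1400)^0.37 = 1.855
15500^0.43 = 63.36
1.24^-0.2 = 0.9579
Denominator = 1.69 × 1.855 × 63.36 × 0.9579 = 190.3
D / 190.3 = 363000 / 190.3 = 1908
d = 1908^(1/0.8) = 1908^1.25 = 12610 m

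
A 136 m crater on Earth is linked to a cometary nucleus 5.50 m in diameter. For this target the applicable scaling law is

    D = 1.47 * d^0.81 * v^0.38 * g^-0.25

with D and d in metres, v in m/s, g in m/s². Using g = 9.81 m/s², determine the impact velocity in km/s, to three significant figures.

Rearranging for v: v = [D / (1.47 · 5.5^0.81 · 9.81^-0.25)]^(1/0.38).
5.5^0.81 = 3.978
9.81^-0.25 = 0.5650
Denominator = 1.47 × 3.978 × 0.5650 = 3.304
D / 3.304 = 136 / 3.304 = 41.16
v = 41.16^(1/0.38) = 41.16^2.6316 = 17728 m/s

v ≈ 17.7 km/s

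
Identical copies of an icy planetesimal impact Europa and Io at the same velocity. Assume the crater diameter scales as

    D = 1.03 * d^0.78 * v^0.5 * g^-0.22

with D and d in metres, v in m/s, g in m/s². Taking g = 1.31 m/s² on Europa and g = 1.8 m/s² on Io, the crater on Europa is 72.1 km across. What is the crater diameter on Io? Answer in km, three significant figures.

D ≈ 67.2 km

All impactor-dependent factors cancel in the ratio, leaving D_Io/D_Europa = (g_Io/g_Europa)^-0.22.
(1.8/1.31)^-0.22 = 1.374^-0.22 = 0.9325
D_Io = 0.9325 × 72.1 km = 67.2 km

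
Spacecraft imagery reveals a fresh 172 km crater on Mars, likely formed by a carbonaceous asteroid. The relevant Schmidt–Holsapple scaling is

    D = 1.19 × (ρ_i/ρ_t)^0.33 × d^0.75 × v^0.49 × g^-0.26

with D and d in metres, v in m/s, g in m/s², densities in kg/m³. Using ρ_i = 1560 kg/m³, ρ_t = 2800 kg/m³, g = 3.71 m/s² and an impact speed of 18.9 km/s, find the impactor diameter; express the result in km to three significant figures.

d ≈ 24.8 km

Rearranging for d: d = [D / (1.19 · (1560/2800)^0.33 · 18900^0.49 · 3.71^-0.26)]^(1/0.75).
D = 172000 m.
(1560/2800)^0.33 = 0.8245
18900^0.49 = 124.6
3.71^-0.26 = 0.7112
Denominator = 1.19 × 0.8245 × 124.6 × 0.7112 = 86.95
D / 86.95 = 172000 / 86.95 = 1978
d = 1978^(1/0.75) = 1978^1.3333 = 24823 m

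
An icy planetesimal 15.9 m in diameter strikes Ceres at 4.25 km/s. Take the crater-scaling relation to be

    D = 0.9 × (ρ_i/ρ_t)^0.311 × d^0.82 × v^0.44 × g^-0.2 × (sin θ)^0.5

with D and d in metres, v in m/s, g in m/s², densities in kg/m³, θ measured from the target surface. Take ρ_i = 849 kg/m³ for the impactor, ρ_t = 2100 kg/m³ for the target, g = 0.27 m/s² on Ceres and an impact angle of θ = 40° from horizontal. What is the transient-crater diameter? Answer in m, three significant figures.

D ≈ 270 m

In SI units: v = 4250 m/s.
(ρ_i/ρ_t)^0.311 = (849/2100)^0.311 = 0.7545
d^0.82 = 15.9^0.82 = 9.664
v^0.44 = 4250^0.44 = 39.49
g^-0.2 = 0.27^-0.2 = 1.299
(sin 40°)^0.5 = 0.6428^0.5 = 0.8017
D = 0.9 × 0.7545 × 9.664 × 39.49 × 1.299 × 0.8017 = 269.9 m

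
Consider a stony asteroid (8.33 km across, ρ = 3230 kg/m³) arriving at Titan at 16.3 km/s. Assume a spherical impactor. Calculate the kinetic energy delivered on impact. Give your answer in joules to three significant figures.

E ≈ 1.30 × 10^23 J

d = 8330 m; v = 16300 m/s.
Mass m = (π/6) ρ d³ = (π/6) × 3230 × (8330)³ = 9.775 × 10^14 kg
E = ½ m v² = 0.5 × 9.775 × 10^14 × (16300)² = 1.299 × 10^23 J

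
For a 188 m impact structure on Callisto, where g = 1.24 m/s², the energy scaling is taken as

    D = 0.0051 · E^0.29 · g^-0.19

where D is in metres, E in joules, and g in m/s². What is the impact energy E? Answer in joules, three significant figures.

Rearranging: E = [D / (0.0051 · g^-0.19)]^(1/0.29).
g^-0.19 = 1.24^-0.19 = 0.9600
D / (0.0051 × 0.9600) = 188 / (4.896 × 10^-3) = 3.840 × 10^4
E = (3.840 × 10^4)^3.4483 = 6.429 × 10^15 J

E ≈ 6.43 × 10^15 J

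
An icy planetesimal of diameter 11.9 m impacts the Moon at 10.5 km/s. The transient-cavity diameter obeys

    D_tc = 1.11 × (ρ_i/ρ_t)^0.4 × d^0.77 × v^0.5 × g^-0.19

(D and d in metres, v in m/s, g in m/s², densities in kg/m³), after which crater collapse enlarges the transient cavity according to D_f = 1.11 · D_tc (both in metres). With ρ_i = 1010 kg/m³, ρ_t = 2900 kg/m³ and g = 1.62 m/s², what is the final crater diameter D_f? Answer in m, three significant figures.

v = 10500 m/s.
(ρ_i/ρ_t)^0.4 = (1010/2900)^0.4 = 0.6558
d^0.77 = 11.9^0.77 = 6.732
v^0.5 = 10500^0.5 = 102.5
g^-0.19 = 1.62^-0.19 = 0.9124
D_tc = 1.11 × 0.6558 × 6.732 × 102.5 × 0.9124 = 458.3 m
D_f = 1.11 × 458.3 = 508.7 m

D_f ≈ 509 m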